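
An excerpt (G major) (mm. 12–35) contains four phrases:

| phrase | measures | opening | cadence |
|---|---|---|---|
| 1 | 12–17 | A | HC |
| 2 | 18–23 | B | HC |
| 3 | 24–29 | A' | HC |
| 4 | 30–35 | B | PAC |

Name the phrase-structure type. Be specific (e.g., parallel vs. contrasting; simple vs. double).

parallel double period

Four phrases in two halves: the first half (bars 12–23) ends with a half cadence, the second (measures 24-35) with a perfect authentic cadence — a large antecedent–consequent pair, i.e. a double period.
Phrase 3 begins with the same material as phrase 1, making it parallel.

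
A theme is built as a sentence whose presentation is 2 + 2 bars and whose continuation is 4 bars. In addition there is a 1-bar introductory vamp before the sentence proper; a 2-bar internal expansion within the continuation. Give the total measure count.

11 measures

Basic sentence: 2 + 2 + 4 = 8 bars.
8 (basic form) + 1 (introduction) + 2 (internal expansion) = 11.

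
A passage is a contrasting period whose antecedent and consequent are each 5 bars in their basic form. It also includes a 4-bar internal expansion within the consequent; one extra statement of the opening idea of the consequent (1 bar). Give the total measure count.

Basic contrasting period: 5 + 5 = 10 bars.
10 (basic form) + 4 (internal expansion) + 1 (extra statement) = 15.

15 measures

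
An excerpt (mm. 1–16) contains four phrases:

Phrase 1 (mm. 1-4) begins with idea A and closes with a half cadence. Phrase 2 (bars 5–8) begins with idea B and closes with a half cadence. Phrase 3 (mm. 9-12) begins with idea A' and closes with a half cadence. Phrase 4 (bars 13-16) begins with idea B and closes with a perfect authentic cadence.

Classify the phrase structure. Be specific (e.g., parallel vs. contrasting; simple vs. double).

Four phrases in two halves: the first half (measures 1–8) ends with a half cadence, the second (mm. 9-16) with a perfect authentic cadence — a large antecedent–consequent pair, i.e. a double period.
Phrase 3 begins with the same material as phrase 1, making it parallel.

parallel double period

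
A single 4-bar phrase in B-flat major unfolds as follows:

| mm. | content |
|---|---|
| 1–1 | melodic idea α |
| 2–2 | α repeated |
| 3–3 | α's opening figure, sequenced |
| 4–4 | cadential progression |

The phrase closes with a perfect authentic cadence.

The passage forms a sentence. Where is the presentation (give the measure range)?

measures 1–2

The presentation of a sentence is the basic idea (m. 1) plus its repetition (bar 2); the presentation is therefore mm. 1-2.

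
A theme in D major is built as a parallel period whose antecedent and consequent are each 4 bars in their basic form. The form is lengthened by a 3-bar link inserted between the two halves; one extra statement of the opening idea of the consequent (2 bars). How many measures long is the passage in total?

Basic parallel period: 4 + 4 = 8 bars.
8 (basic form) + 3 (link) + 2 (extra statement) = 13.

13 measures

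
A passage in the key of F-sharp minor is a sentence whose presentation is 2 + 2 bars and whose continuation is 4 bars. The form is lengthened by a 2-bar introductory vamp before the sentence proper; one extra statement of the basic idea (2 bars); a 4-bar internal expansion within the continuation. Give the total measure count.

16 measures

Basic sentence: 2 + 2 + 4 = 8 bars.
8 (basic form) + 2 (introduction) + 2 (extra statement) + 4 (internal expansion) = 16.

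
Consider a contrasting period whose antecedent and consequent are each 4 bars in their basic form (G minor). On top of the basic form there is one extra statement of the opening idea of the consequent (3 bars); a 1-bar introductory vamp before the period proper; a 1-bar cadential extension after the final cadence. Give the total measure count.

13 measures

Basic contrasting period: 4 + 4 = 8 bars.
8 (basic form) + 3 (extra statement) + 1 (introduction) + 1 (cadential extension) = 13.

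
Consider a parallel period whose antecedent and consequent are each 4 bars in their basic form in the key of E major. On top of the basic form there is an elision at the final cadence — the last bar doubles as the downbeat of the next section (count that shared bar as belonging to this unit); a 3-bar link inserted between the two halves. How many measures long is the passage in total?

11 measures

Basic parallel period: 4 + 4 = 8 bars.
8 (basic form) + 3 (link) = 11.
The elision shares a bar with the next section but does not change this unit's count.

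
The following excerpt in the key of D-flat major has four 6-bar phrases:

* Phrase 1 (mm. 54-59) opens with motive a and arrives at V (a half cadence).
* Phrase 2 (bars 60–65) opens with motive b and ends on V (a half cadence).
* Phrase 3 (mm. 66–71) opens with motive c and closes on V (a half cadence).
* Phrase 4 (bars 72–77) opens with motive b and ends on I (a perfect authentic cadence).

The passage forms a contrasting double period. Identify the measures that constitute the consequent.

In a double period the four phrases pair into a large antecedent (phrases 1–2, ending half cadence) and a large consequent (phrases 3–4, ending perfect authentic cadence). The consequent spans bars 66-77.

measures 66–77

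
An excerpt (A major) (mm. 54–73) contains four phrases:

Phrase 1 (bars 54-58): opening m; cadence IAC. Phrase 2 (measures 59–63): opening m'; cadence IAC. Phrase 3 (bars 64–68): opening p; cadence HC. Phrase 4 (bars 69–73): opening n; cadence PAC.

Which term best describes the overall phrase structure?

Four phrases in two halves: the first half (measures 54–63) ends with an imperfect authentic cadence, the second (measures 64-73) with a perfect authentic cadence — a large antecedent–consequent pair, i.e. a double period.
Phrase 3 begins with different material from phrase 1, making it contrasting.

contrasting double period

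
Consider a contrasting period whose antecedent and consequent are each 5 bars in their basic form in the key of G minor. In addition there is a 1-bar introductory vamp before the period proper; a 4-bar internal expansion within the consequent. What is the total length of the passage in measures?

15 measures

Basic contrasting period: 5 + 5 = 10 bars.
10 (basic form) + 1 (introduction) + 4 (internal expansion) = 15.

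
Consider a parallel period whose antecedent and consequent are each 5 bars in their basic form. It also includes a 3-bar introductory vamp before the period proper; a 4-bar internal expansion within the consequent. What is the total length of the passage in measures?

17 measures

Basic parallel period: 5 + 5 = 10 bars.
10 (basic form) + 3 (introduction) + 4 (internal expansion) = 17.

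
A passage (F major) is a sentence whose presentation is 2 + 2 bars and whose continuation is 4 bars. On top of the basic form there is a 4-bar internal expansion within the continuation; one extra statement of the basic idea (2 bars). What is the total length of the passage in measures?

Basic sentence: 2 + 2 + 4 = 8 bars.
8 (basic form) + 4 (internal expansion) + 2 (extra statement) = 14.

14 measures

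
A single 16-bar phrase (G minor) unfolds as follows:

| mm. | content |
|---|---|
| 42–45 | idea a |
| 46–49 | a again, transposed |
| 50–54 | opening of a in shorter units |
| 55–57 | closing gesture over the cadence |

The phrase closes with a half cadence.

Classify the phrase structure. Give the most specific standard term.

Basic idea (measures 42–45) + its repetition (mm. 46–49) form the presentation; fragmentation and cadence (mm. 50–57) form the continuation — the 16-bar whole is a sentence.

sentence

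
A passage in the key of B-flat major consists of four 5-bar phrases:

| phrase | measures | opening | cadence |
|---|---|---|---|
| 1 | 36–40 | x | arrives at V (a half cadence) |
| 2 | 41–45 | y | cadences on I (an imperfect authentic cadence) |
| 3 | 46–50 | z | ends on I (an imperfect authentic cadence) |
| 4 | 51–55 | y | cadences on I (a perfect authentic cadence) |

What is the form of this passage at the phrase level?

Four phrases in two halves: the first half (measures 36–45) ends with an imperfect authentic cadence, the second (bars 46–55) with a perfect authentic cadence — a large antecedent–consequent pair, i.e. a double period.
Phrase 3 begins with different material from phrase 1, making it contrasting.

contrasting double period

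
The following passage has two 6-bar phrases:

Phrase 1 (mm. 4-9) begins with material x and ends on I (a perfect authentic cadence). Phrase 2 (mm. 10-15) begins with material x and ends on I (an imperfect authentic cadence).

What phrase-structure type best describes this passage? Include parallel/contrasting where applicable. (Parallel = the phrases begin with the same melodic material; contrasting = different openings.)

phrase group

The second phrase closes with an imperfect authentic cadence, which is not stronger than the first phrase's perfect authentic cadence; without a weak→strong cadential pair there is no antecedent–consequent relationship, so this is a phrase group rather than a period.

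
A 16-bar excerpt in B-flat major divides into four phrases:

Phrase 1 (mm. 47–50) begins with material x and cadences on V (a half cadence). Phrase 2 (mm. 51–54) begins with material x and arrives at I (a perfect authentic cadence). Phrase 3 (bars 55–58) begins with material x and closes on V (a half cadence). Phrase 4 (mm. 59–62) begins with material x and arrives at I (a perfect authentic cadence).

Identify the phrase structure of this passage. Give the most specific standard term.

repeated period

The cadence pattern HC–PAC–HC–PAC is weak–strong twice, and phrases 3–4 restate phrases 1–2: a period heard twice, not a double period (which would end weakly at phrase 2).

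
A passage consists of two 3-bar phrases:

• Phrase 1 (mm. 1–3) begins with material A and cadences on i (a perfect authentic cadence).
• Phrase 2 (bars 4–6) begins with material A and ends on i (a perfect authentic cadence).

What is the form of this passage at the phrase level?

repeated phrase

Both phrases have the same opening (A) and the same cadence (perfect authentic cadence): the second is a restatement, not a consequent, so this is a repeated phrase rather than a period.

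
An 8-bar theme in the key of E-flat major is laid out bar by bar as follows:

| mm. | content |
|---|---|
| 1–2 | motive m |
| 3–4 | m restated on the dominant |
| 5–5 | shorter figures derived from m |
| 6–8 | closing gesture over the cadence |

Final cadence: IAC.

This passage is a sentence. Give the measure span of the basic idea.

The presentation of a sentence is the basic idea (measures 1-2) plus its repetition (mm. 3–4); the basic idea is therefore bars 1–2.

measures 1–2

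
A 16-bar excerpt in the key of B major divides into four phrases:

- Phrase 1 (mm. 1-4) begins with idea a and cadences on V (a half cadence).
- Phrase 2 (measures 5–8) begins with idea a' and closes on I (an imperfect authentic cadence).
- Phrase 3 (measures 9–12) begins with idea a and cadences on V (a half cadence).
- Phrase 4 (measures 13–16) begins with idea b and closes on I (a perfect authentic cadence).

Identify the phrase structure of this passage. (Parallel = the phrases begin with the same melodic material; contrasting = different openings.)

parallel double period

Four phrases in two halves: the first half (measures 1–8) ends with an imperfect authentic cadence, the second (measures 9–16) with a perfect authentic cadence — a large antecedent–consequent pair, i.e. a double period.
Phrase 3 begins with the same material as phrase 1, making it parallel.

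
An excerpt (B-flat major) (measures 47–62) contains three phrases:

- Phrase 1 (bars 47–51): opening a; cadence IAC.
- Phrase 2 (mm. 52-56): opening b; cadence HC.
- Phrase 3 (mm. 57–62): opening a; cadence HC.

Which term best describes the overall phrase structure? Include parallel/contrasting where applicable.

The final phrase closes with a half cadence, which is not stronger than the preceding half cadence; the 3 phrases lack an overall antecedent–consequent design and so form a phrase group.

phrase group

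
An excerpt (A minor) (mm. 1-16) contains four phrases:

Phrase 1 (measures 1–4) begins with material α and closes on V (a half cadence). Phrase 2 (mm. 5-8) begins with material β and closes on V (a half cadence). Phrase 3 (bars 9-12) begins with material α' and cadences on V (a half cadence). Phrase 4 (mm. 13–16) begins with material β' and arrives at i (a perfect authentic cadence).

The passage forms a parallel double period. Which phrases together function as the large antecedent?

phrases 1 and 2

In a double period the first pair of phrases (ending half cadence) is the large antecedent and the second pair (ending perfect authentic cadence) is the large consequent; the antecedent is phrases 1 and 2.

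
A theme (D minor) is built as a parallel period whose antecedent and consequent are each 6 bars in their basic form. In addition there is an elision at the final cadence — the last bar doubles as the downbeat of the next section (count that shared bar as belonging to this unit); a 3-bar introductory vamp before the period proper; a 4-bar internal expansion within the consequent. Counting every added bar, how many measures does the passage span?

19 measures

Basic parallel period: 6 + 6 = 12 bars.
12 (basic form) + 3 (introduction) + 4 (internal expansion) = 19.
The elision shares a bar with the next section but does not change this unit's count.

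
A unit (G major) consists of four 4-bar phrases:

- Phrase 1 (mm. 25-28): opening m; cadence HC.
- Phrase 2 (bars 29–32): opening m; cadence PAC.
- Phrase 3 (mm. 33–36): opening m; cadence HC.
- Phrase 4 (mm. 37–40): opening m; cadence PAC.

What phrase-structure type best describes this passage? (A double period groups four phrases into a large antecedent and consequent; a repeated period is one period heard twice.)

repeated period

The cadence pattern HC–PAC–HC–PAC is weak–strong twice, and phrases 3–4 restate phrases 1–2: a period heard twice, not a double period (which would end weakly at phrase 2).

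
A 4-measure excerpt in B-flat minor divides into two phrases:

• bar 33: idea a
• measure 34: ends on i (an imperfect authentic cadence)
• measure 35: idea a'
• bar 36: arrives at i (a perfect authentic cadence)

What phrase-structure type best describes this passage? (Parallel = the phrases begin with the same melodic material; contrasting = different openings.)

Phrase 1 ends with an imperfect authentic cadence (weaker) and phrase 2 with a perfect authentic cadence (stronger): antecedent + consequent = a period.
The two phrases open with the same material (a / a'), so the period is parallel.

parallel period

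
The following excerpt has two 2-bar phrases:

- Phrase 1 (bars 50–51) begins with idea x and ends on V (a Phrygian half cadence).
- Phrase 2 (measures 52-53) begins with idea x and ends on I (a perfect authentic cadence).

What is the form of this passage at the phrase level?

Phrase 1 ends with a Phrygian half cadence (weaker) and phrase 2 with a perfect authentic cadence (stronger): antecedent + consequent = a period.
The two phrases open with the same material (x / x), so the period is parallel.

parallel period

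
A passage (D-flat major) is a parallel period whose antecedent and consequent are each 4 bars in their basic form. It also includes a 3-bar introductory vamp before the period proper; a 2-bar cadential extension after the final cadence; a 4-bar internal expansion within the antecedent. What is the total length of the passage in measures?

Basic parallel period: 4 + 4 = 8 bars.
8 (basic form) + 3 (introduction) + 2 (cadential extension) + 4 (internal expansion) = 17.

17 measures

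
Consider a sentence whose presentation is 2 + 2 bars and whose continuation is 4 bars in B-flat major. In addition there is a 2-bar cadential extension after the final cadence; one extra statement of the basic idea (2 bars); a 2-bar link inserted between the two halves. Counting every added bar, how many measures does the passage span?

Basic sentence: 2 + 2 + 4 = 8 bars.
8 (basic form) + 2 (cadential extension) + 2 (extra statement) + 2 (link) = 14.

14 measures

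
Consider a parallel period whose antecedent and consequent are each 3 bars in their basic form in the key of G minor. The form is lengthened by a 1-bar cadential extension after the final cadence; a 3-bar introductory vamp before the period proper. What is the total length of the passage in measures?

Basic parallel period: 3 + 3 = 6 bars.
6 (basic form) + 1 (cadential extension) + 3 (introduction) = 10.

10 measures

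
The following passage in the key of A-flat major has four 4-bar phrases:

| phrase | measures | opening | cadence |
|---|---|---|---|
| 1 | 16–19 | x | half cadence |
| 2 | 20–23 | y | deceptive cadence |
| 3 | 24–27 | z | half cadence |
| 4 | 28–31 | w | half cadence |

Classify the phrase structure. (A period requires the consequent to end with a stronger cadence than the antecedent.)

Phrase 4 ends with a half cadence, no stronger than phrase 2's deceptive cadence, so the four phrases do not form a double period; nor do phrases 3–4 duplicate 1–2, so it is not a repeated period. With no phrase reaching a conclusive cadence, the passage is a phrase group.

phrase group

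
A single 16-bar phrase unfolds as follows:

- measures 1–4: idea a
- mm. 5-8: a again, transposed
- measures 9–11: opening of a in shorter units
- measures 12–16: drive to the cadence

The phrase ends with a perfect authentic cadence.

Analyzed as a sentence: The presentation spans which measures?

The presentation of a sentence is the basic idea (mm. 1–4) plus its repetition (mm. 5–8); the presentation is therefore bars 1-8.

measures 1–8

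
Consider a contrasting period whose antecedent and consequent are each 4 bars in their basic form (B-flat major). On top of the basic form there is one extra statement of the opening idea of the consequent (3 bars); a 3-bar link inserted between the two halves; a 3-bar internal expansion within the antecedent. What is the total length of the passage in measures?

17 measures

Basic contrasting period: 4 + 4 = 8 bars.
8 (basic form) + 3 (extra statement) + 3 (link) + 3 (internal expansion) = 17.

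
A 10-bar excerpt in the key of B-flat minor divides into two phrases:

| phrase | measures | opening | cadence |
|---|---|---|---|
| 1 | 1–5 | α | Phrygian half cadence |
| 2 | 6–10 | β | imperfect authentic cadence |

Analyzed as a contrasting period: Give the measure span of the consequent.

The antecedent is the phrase ending with the weaker cadence (Phrygian half cadence, phrase 1) and the consequent the one ending more conclusively (imperfect authentic cadence, phrase 2); the consequent is measures 6–10.

measures 6–10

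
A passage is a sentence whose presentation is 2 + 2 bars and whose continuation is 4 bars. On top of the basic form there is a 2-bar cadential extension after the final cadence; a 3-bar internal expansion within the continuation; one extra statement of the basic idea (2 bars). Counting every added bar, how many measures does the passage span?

Basic sentence: 2 + 2 + 4 = 8 bars.
8 (basic form) + 2 (cadential extension) + 3 (internal expansion) + 2 (extra statement) = 15.

15 measures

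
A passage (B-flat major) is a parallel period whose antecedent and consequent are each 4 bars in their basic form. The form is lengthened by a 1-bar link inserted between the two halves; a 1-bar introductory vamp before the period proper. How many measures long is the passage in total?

10 measures

Basic parallel period: 4 + 4 = 8 bars.
8 (basic form) + 1 (link) + 1 (introduction) = 10.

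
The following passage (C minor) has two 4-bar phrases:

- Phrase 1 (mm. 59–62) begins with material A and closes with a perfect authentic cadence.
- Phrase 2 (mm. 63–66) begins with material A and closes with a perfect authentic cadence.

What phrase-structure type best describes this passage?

repeated phrase

Both phrases have the same opening (A) and the same cadence (perfect authentic cadence): the second is a restatement, not a consequent, so this is a repeated phrase rather than a period.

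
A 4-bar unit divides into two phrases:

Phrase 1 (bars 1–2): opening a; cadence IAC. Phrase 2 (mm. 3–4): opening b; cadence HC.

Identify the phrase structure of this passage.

phrase group

The second phrase closes with a half cadence, which is not stronger than the first phrase's imperfect authentic cadence; without a weak→strong cadential pair there is no antecedent–consequent relationship, so this is a phrase group rather than a period.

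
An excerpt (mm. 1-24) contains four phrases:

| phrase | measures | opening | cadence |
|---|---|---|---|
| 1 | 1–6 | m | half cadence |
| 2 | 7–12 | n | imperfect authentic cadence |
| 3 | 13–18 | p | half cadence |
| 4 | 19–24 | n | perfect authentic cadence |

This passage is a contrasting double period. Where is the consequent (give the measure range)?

In a double period the four phrases pair into a large antecedent (phrases 1–2, ending imperfect authentic cadence) and a large consequent (phrases 3–4, ending perfect authentic cadence). The consequent spans mm. 13-24.

measures 13–24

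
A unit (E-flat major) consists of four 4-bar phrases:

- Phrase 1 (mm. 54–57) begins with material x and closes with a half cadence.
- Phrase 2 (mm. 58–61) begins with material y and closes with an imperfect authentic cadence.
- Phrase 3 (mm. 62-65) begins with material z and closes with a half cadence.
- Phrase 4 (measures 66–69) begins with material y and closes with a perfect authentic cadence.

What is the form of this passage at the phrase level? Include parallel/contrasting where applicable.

contrasting double period

Four phrases in two halves: the first half (measures 54–61) ends with an imperfect authentic cadence, the second (mm. 62–69) with a perfect authentic cadence — a large antecedent–consequent pair, i.e. a double period.
Phrase 3 begins with different material from phrase 1, making it contrasting.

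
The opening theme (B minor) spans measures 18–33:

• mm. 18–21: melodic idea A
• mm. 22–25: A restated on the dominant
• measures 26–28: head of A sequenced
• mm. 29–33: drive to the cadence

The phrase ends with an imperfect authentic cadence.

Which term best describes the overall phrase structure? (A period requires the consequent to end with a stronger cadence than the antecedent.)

Basic idea (mm. 18–21) + its repetition (mm. 22–25) form the presentation; fragmentation and cadence (mm. 26–33) form the continuation — the 16-bar whole is a sentence.

sentence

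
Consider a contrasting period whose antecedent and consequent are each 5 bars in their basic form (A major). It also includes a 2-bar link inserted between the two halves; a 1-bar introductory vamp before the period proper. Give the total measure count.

13 measures

Basic contrasting period: 5 + 5 = 10 bars.
10 (basic form) + 2 (link) + 1 (introduction) = 13.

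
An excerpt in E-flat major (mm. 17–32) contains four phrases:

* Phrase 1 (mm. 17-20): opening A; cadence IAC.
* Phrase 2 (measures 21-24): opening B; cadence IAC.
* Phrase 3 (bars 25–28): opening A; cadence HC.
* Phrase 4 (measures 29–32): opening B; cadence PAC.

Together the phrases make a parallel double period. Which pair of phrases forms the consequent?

In a double period the first pair of phrases (ending imperfect authentic cadence) is the large antecedent and the second pair (ending perfect authentic cadence) is the large consequent; the consequent is phrases 3 and 4.

phrases 3 and 4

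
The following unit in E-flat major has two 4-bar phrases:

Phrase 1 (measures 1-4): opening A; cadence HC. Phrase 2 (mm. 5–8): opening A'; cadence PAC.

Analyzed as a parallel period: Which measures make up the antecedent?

measures 1–4

The antecedent is the phrase ending with the weaker cadence (half cadence, phrase 1) and the consequent the one ending more conclusively (perfect authentic cadence, phrase 2); the antecedent is measures 1-4.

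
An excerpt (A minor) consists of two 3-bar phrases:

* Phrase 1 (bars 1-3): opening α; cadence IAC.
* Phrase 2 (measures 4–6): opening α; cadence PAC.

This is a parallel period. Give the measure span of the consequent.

The phrase ending with the weaker cadence (imperfect authentic cadence) is the antecedent; the one ending more conclusively (perfect authentic cadence) is the consequent. The consequent is measures 4–6.

measures 4–6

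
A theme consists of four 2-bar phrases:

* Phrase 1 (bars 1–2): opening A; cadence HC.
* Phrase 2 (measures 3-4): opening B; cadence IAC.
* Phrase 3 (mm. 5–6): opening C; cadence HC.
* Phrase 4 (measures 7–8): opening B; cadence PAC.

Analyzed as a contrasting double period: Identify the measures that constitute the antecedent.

In a double period the four phrases pair into a large antecedent (phrases 1–2, ending imperfect authentic cadence) and a large consequent (phrases 3–4, ending perfect authentic cadence). The antecedent spans measures 1-4.

measures 1–4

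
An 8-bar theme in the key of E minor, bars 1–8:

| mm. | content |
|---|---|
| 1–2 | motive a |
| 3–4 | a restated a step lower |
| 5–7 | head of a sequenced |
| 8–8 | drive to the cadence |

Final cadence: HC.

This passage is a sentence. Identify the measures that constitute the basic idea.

measures 1–2

The presentation of a sentence is the basic idea (mm. 1-2) plus its repetition (measures 3-4); the basic idea is therefore bars 1-2.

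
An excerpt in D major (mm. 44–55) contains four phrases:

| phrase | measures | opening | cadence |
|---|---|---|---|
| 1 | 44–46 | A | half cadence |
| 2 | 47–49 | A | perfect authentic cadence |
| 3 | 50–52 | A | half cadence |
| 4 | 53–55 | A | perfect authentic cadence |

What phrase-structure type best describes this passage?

repeated period

The cadence pattern HC–PAC–HC–PAC is weak–strong twice, and phrases 3–4 restate phrases 1–2: a period heard twice, not a double period (which would end weakly at phrase 2).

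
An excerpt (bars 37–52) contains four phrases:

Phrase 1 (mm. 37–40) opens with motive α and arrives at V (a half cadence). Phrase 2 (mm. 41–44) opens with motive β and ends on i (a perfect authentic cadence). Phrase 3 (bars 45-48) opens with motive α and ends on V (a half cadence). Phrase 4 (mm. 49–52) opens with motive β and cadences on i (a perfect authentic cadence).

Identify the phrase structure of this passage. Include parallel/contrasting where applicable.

repeated period

The cadence pattern HC–PAC–HC–PAC is weak–strong twice, and phrases 3–4 restate phrases 1–2: a period heard twice, not a double period (which would end weakly at phrase 2).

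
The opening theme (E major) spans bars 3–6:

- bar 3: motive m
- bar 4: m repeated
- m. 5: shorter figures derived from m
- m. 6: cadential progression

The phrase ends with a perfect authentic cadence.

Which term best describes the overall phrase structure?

Basic idea (m. 3) + its repetition (bar 4) form the presentation; fragmentation and cadence (mm. 5–6) form the continuation — the 4-bar whole is a sentence.

sentence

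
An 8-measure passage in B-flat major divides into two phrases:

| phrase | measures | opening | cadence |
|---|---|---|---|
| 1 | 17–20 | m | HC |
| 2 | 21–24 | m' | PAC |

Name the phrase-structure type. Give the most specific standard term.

Phrase 1 ends with a half cadence (weaker) and phrase 2 with a perfect authentic cadence (stronger): antecedent + consequent = a period.
The two phrases open with the same material (m / m'), so the period is parallel.

parallel period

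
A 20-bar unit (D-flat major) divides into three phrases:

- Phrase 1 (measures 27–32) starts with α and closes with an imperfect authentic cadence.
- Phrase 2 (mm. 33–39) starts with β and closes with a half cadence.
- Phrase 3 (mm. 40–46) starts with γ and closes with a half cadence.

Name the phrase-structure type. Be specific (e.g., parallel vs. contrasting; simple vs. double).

The final phrase closes with a half cadence, which is not stronger than the preceding half cadence; the 3 phrases lack an overall antecedent–consequent design and so form a phrase group.

phrase group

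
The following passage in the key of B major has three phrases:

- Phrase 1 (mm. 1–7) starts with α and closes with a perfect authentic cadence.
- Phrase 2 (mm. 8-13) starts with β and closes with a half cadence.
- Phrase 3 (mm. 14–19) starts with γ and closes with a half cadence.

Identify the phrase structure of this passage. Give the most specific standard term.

The final phrase closes with a half cadence, which is not stronger than the preceding half cadence; the 3 phrases lack an overall antecedent–consequent design and so form a phrase group.

phrase group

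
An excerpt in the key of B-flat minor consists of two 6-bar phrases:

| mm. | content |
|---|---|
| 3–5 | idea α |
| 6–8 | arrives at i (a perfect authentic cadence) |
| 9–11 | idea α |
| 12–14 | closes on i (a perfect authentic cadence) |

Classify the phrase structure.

Both phrases have the same opening (α) and the same cadence (perfect authentic cadence): the second is a restatement, not a consequent, so this is a repeated phrase rather than a period.

repeated phrase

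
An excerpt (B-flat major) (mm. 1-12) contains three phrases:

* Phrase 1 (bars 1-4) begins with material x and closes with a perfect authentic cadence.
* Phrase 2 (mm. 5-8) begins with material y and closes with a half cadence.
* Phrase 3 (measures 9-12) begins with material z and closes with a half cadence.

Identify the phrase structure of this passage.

phrase group

The final phrase closes with a half cadence, which is not stronger than the preceding half cadence; the 3 phrases lack an overall antecedent–consequent design and so form a phrase group.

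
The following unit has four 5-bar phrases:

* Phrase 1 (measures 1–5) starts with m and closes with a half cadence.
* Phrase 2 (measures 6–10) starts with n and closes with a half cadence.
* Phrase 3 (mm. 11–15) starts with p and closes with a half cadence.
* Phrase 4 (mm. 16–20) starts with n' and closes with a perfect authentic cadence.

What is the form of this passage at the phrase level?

Four phrases in two halves: the first half (bars 1-10) ends with a half cadence, the second (bars 11–20) with a perfect authentic cadence — a large antecedent–consequent pair, i.e. a double period.
Phrase 3 begins with different material from phrase 1, making it contrasting.

contrasting double period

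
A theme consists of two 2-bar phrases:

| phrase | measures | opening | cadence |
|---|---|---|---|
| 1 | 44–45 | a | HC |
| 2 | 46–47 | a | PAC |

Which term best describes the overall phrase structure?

Phrase 1 ends with a half cadence (weaker) and phrase 2 with a perfect authentic cadence (stronger): antecedent + consequent = a period.
The two phrases open with the same material (a / a), so the period is parallel.

parallel period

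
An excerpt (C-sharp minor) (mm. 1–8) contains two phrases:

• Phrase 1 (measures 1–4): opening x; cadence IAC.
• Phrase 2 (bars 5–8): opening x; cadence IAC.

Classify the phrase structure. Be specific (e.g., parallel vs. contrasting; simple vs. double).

repeated phrase

Both phrases have the same opening (x) and the same cadence (imperfect authentic cadence): the second is a restatement, not a consequent, so this is a repeated phrase rather than a period.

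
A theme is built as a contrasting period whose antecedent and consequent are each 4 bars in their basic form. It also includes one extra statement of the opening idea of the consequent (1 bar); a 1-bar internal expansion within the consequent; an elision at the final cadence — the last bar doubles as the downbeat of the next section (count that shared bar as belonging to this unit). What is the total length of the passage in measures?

10 measures

Basic contrasting period: 4 + 4 = 8 bars.
8 (basic form) + 1 (extra statement) + 1 (internal expansion) = 10.
The elision shares a bar with the next section but does not change this unit's count.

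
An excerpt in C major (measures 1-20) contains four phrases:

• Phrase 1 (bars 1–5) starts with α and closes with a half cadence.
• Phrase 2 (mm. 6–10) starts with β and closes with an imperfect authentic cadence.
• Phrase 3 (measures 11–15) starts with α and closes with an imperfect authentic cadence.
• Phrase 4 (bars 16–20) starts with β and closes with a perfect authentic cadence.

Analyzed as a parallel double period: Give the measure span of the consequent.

In a double period the four phrases pair into a large antecedent (phrases 1–2, ending imperfect authentic cadence) and a large consequent (phrases 3–4, ending perfect authentic cadence). The consequent spans mm. 11–20.

measures 11–20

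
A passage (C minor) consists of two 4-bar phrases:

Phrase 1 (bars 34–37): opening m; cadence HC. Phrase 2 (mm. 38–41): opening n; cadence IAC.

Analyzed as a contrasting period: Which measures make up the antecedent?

The antecedent is the phrase ending with the weaker cadence (half cadence, phrase 1) and the consequent the one ending more conclusively (imperfect authentic cadence, phrase 2); the antecedent is mm. 34–37.

measures 34–37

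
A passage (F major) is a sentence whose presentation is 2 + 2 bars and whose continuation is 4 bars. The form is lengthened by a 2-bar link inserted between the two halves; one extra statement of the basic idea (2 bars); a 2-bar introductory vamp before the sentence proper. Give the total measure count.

14 measures

Basic sentence: 2 + 2 + 4 = 8 bars.
8 (basic form) + 2 (link) + 2 (extra statement) + 2 (introduction) = 14.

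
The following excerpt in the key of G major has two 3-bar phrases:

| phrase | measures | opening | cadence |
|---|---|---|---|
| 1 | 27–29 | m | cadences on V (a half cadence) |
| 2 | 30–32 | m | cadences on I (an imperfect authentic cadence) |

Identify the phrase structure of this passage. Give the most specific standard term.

Phrase 1 ends with a half cadence (weaker) and phrase 2 with an imperfect authentic cadence (stronger): antecedent + consequent = a period.
The two phrases open with the same material (m / m), so the period is parallel.

parallel period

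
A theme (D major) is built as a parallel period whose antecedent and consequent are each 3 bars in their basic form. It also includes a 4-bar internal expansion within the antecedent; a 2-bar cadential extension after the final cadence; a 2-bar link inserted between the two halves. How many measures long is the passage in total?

Basic parallel period: 3 + 3 = 6 bars.
6 (basic form) + 4 (internal expansion) + 2 (cadential extension) + 2 (link) = 14.

14 measures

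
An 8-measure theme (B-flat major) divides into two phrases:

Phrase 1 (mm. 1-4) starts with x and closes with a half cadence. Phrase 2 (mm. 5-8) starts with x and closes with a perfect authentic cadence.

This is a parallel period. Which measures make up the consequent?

The phrase ending with the weaker cadence (half cadence) is the antecedent; the one ending more conclusively (perfect authentic cadence) is the consequent. The consequent is measures 5–8.

measures 5–8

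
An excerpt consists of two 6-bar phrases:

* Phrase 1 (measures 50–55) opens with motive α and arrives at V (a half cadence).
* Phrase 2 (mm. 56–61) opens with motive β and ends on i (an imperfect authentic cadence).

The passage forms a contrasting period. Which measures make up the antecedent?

measures 50–55

The antecedent is the phrase ending with the weaker cadence (half cadence, phrase 1) and the consequent the one ending more conclusively (imperfect authentic cadence, phrase 2); the antecedent is bars 50–55.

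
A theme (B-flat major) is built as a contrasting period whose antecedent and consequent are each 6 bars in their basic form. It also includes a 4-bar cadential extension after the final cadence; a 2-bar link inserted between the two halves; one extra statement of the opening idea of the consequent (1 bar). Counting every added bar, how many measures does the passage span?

Basic contrasting period: 6 + 6 = 12 bars.
12 (basic form) + 4 (cadential extension) + 2 (link) + 1 (extra statement) = 19.

19 measures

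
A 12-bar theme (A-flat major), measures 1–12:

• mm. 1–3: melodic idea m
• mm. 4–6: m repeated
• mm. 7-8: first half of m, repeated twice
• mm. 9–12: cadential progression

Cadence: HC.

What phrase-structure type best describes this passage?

Basic idea (bars 1-3) + its repetition (mm. 4–6) form the presentation; fragmentation and cadence (measures 7-12) form the continuation — the 12-bar whole is a sentence.

sentence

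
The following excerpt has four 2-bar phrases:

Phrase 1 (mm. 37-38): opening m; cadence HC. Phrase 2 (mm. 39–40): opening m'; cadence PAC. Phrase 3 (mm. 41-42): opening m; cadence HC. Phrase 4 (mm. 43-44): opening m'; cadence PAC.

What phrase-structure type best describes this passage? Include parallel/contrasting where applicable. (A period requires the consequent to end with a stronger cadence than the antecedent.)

The cadence pattern HC–PAC–HC–PAC is weak–strong twice, and phrases 3–4 restate phrases 1–2: a period heard twice, not a double period (which would end weakly at phrase 2).

repeated period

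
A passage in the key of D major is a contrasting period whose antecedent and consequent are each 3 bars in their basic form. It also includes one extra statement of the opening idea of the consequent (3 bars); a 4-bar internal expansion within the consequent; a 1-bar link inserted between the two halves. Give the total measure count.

14 measures

Basic contrasting period: 3 + 3 = 6 bars.
6 (basic form) + 3 (extra statement) + 4 (internal expansion) + 1 (link) = 14.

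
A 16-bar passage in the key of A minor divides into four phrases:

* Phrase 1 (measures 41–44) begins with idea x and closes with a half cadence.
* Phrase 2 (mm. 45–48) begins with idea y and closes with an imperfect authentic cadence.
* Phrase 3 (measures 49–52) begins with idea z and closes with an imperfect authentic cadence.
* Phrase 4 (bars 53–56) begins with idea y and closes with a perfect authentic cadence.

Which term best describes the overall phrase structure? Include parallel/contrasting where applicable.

contrasting double period

Four phrases in two halves: the first half (measures 41–48) ends with an imperfect authentic cadence, the second (bars 49–56) with a perfect authentic cadence — a large antecedent–consequent pair, i.e. a double period.
Phrase 3 begins with different material from phrase 1, making it contrasting.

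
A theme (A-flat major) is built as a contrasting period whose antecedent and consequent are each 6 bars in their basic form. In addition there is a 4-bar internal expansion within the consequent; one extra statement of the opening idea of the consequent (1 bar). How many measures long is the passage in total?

Basic contrasting period: 6 + 6 = 12 bars.
12 (basic form) + 4 (internal expansion) + 1 (extra statement) = 17.

17 measures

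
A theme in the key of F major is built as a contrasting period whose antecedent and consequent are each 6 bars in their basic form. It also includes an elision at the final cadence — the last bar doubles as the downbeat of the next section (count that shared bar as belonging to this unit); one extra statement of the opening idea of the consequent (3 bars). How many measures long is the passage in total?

15 measures

Basic contrasting period: 6 + 6 = 12 bars.
12 (basic form) + 3 (extra statement) = 15.
The elision shares a bar with the next section but does not change this unit's count.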